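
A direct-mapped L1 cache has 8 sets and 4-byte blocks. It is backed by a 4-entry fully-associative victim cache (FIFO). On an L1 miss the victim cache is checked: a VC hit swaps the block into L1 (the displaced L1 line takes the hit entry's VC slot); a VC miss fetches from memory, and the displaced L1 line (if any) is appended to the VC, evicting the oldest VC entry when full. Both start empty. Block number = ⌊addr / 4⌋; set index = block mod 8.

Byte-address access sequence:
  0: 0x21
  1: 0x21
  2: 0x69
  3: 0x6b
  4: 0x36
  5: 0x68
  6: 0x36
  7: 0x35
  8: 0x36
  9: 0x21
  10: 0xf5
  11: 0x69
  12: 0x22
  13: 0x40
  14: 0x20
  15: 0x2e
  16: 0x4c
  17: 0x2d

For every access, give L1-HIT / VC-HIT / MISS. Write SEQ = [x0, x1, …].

#0 0x21→b8/s0 MISS; vc=[]
#1 0x21→b8/s0 L1-HIT; vc=[]
#2 0x69→b26/s2 MISS; vc=[]
#3 0x6b→b26/s2 L1-HIT; vc=[]
#4 0x36→b13/s5 MISS; vc=[]
#5 0x68→b26/s2 L1-HIT; vc=[]
#6 0x36→b13/s5 L1-HIT; vc=[]
#7 0x35→b13/s5 L1-HIT; vc=[]
#8 0x36→b13/s5 L1-HIT; vc=[]
#9 0x21→b8/s0 L1-HIT; vc=[]
#10 0xf5→b61/s5 MISS; vc=[13]
#11 0x69→b26/s2 L1-HIT; vc=[13]
#12 0x22→b8/s0 L1-HIT; vc=[13]
#13 0x40→b16/s0 MISS; vc=[13,8]
#14 0x20→b8/s0 VC-HIT; vc=[13,16]
#15 0x2e→b11/s3 MISS; vc=[13,16]
#16 0x4c→b19/s3 MISS; vc=[13,16,11]
#17 0x2d→b11/s3 VC-HIT; vc=[13,16,19]

SEQ = [MISS, L1-HIT, MISS, L1-HIT, MISS, L1-HIT, L1-HIT, L1-HIT, L1-HIT, L1-HIT, MISS, L1-HIT, L1-HIT, MISS, VC-HIT, MISS, MISS, VC-HIT]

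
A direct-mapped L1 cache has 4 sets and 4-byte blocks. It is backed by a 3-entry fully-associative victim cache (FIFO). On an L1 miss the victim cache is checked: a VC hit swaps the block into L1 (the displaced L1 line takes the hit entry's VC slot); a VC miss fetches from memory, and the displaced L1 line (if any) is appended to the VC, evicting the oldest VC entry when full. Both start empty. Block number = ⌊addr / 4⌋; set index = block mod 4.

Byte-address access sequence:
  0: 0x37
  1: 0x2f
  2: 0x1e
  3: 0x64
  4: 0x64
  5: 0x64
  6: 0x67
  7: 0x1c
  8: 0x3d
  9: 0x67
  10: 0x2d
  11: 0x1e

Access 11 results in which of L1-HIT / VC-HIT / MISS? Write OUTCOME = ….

OUTCOME = VC-HIT

#0 0x37→b13/s1 MISS; vc=[]
#1 0x2f→b11/s3 MISS; vc=[]
#2 0x1e→b7/s3 MISS; vc=[11]
#3 0x64→b25/s1 MISS; vc=[11,13]
#4 0x64→b25/s1 L1-HIT; vc=[11,13]
#5 0x64→b25/s1 L1-HIT; vc=[11,13]
#6 0x67→b25/s1 L1-HIT; vc=[11,13]
#7 0x1c→b7/s3 L1-HIT; vc=[11,13]
#8 0x3d→b15/s3 MISS; vc=[11,13,7]
#9 0x67→b25/s1 L1-HIT; vc=[11,13,7]
#10 0x2d→b11/s3 VC-HIT; vc=[15,13,7]
#11 0x1e→b7/s3 VC-HIT; vc=[15,13,11]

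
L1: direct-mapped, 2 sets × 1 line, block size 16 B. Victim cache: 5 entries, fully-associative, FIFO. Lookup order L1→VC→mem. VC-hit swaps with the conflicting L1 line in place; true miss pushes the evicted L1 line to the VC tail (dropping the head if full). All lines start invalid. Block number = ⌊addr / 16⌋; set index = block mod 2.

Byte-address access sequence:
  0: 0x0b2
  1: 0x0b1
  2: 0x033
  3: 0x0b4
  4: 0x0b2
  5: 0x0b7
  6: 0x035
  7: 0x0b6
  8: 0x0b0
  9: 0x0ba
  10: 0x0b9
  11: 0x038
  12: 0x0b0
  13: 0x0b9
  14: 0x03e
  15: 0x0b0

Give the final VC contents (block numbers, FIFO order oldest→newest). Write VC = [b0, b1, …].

0: 0xb2 (blk 11, set 1) → MISS  vc=[]
1: 0xb1 (blk 11, set 1) → L1-HIT  vc=[]
2: 0x33 (blk 3, set 1) → MISS  vc=[11]
3: 0xb4 (blk 11, set 1) → VC-HIT  vc=[3]
4: 0xb2 (blk 11, set 1) → L1-HIT  vc=[3]
5: 0xb7 (blk 11, set 1) → L1-HIT  vc=[3]
6: 0x35 (blk 3, set 1) → VC-HIT  vc=[11]
7: 0xb6 (blk 11, set 1) → VC-HIT  vc=[3]
8: 0xb0 (blk 11, set 1) → L1-HIT  vc=[3]
9: 0xba (blk 11, set 1) → L1-HIT  vc=[3]
10: 0xb9 (blk 11, set 1) → L1-HIT  vc=[3]
11: 0x38 (blk 3, set 1) → VC-HIT  vc=[11]
12: 0xb0 (blk 11, set 1) → VC-HIT  vc=[3]
13: 0xb9 (blk 11, set 1) → L1-HIT  vc=[3]
14: 0x3e (blk 3, set 1) → VC-HIT  vc=[11]
15: 0xb0 (blk 11, set 1) → VC-HIT  vc=[3]

VC = [3]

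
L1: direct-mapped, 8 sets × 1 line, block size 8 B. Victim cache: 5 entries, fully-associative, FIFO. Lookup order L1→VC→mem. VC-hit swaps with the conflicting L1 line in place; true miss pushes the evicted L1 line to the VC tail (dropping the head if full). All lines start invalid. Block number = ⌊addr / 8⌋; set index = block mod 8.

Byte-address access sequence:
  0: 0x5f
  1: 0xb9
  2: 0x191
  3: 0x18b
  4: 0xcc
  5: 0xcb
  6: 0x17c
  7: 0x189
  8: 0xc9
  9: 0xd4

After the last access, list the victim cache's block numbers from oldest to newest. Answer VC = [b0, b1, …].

VC = [49, 23, 50]

#0 0x5f→b11/s3 MISS; vc=[]
#1 0xb9→b23/s7 MISS; vc=[]
#2 0x191→b50/s2 MISS; vc=[]
#3 0x18b→b49/s1 MISS; vc=[]
#4 0xcc→b25/s1 MISS; vc=[49]
#5 0xcb→b25/s1 L1-HIT; vc=[49]
#6 0x17c→b47/s7 MISS; vc=[49,23]
#7 0x189→b49/s1 VC-HIT; vc=[25,23]
#8 0xc9→b25/s1 VC-HIT; vc=[49,23]
#9 0xd4→b26/s2 MISS; vc=[49,23,50]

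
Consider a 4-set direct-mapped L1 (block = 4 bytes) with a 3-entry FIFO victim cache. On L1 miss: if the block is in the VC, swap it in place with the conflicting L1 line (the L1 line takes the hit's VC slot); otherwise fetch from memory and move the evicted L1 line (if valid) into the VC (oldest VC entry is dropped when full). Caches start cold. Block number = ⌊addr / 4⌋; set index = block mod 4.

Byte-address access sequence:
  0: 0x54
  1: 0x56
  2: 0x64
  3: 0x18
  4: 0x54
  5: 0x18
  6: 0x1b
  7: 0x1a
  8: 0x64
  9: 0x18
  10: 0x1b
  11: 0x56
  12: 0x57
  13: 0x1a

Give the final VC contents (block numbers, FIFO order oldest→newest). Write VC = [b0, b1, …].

0: 0x54 (blk 21, set 1) → MISS  vc=[]
1: 0x56 (blk 21, set 1) → L1-HIT  vc=[]
2: 0x64 (blk 25, set 1) → MISS  vc=[21]
3: 0x18 (blk 6, set 2) → MISS  vc=[21]
4: 0x54 (blk 21, set 1) → VC-HIT  vc=[25]
5: 0x18 (blk 6, set 2) → L1-HIT  vc=[25]
6: 0x1b (blk 6, set 2) → L1-HIT  vc=[25]
7: 0x1a (blk 6, set 2) → L1-HIT  vc=[25]
8: 0x64 (blk 25, set 1) → VC-HIT  vc=[21]
9: 0x18 (blk 6, set 2) → L1-HIT  vc=[21]
10: 0x1b (blk 6, set 2) → L1-HIT  vc=[21]
11: 0x56 (blk 21, set 1) → VC-HIT  vc=[25]
12: 0x57 (blk 21, set 1) → L1-HIT  vc=[25]
13: 0x1a (blk 6, set 2) → L1-HIT  vc=[25]

VC = [25]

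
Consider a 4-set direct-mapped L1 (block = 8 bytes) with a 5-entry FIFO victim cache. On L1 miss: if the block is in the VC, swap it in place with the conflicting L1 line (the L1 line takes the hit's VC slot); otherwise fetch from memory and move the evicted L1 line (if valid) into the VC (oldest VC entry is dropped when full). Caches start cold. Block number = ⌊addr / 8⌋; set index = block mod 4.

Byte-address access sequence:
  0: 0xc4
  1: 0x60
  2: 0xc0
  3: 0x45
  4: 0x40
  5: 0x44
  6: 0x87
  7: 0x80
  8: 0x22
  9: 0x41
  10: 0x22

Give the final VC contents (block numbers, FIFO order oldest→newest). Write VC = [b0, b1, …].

VC = [12, 24, 8, 16]

0: 0xc4 (blk 24, set 0) → MISS  vc=[]
1: 0x60 (blk 12, set 0) → MISS  vc=[24]
2: 0xc0 (blk 24, set 0) → VC-HIT  vc=[12]
3: 0x45 (blk 8, set 0) → MISS  vc=[12, 24]
4: 0x40 (blk 8, set 0) → L1-HIT  vc=[12, 24]
5: 0x44 (blk 8, set 0) → L1-HIT  vc=[12, 24]
6: 0x87 (blk 16, set 0) → MISS  vc=[12, 24, 8]
7: 0x80 (blk 16, set 0) → L1-HIT  vc=[12, 24, 8]
8: 0x22 (blk 4, set 0) → MISS  vc=[12, 24, 8, 16]
9: 0x41 (blk 8, set 0) → VC-HIT  vc=[12, 24, 4, 16]
10: 0x22 (blk 4, set 0) → VC-HIT  vc=[12, 24, 8, 16]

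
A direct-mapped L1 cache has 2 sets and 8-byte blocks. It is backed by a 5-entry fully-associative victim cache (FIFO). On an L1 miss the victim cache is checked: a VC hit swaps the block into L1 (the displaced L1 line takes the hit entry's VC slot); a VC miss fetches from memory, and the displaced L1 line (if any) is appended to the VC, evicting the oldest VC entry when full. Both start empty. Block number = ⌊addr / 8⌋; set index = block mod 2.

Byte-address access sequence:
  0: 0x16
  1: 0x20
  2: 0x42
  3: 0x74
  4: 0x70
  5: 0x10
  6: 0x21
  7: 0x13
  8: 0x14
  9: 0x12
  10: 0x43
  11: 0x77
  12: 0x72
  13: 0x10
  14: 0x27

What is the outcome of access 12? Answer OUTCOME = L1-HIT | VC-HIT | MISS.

OUTCOME = L1-HIT

  [0] addr=0x16 blk=2 s=0: MISS | VC []
  [1] addr=0x20 blk=4 s=0: MISS | VC [2]
  [2] addr=0x42 blk=8 s=0: MISS | VC [2, 4]
  [3] addr=0x74 blk=14 s=0: MISS | VC [2, 4, 8]
  [4] addr=0x70 blk=14 s=0: L1-HIT | VC [2, 4, 8]
  [5] addr=0x10 blk=2 s=0: VC-HIT | VC [14, 4, 8]
  [6] addr=0x21 blk=4 s=0: VC-HIT | VC [14, 2, 8]
  [7] addr=0x13 blk=2 s=0: VC-HIT | VC [14, 4, 8]
  [8] addr=0x14 blk=2 s=0: L1-HIT | VC [14, 4, 8]
  [9] addr=0x12 blk=2 s=0: L1-HIT | VC [14, 4, 8]
  [10] addr=0x43 blk=8 s=0: VC-HIT | VC [14, 4, 2]
  [11] addr=0x77 blk=14 s=0: VC-HIT | VC [8, 4, 2]
  [12] addr=0x72 blk=14 s=0: L1-HIT | VC [8, 4, 2]
  [13] addr=0x10 blk=2 s=0: VC-HIT | VC [8, 4, 14]
  [14] addr=0x27 blk=4 s=0: VC-HIT | VC [8, 2, 14]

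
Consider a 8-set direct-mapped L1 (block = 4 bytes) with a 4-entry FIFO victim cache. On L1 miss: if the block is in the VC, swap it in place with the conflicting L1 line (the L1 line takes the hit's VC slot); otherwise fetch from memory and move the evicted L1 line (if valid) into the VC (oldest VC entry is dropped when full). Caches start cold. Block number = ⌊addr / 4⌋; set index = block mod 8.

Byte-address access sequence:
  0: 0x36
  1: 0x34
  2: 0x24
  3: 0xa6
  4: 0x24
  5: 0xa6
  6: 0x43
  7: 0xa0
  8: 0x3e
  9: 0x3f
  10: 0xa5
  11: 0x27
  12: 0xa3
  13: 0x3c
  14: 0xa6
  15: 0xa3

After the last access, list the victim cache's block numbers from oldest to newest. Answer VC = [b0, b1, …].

  [0] addr=0x36 blk=13 s=5: MISS | VC []
  [1] addr=0x34 blk=13 s=5: L1-HIT | VC []
  [2] addr=0x24 blk=9 s=1: MISS | VC []
  [3] addr=0xa6 blk=41 s=1: MISS | VC [9]
  [4] addr=0x24 blk=9 s=1: VC-HIT | VC [41]
  [5] addr=0xa6 blk=41 s=1: VC-HIT | VC [9]
  [6] addr=0x43 blk=16 s=0: MISS | VC [9]
  [7] addr=0xa0 blk=40 s=0: MISS | VC [9, 16]
  [8] addr=0x3e blk=15 s=7: MISS | VC [9, 16]
  [9] addr=0x3f blk=15 s=7: L1-HIT | VC [9, 16]
  [10] addr=0xa5 blk=41 s=1: L1-HIT | VC [9, 16]
  [11] addr=0x27 blk=9 s=1: VC-HIT | VC [41, 16]
  [12] addr=0xa3 blk=40 s=0: L1-HIT | VC [41, 16]
  [13] addr=0x3c blk=15 s=7: L1-HIT | VC [41, 16]
  [14] addr=0xa6 blk=41 s=1: VC-HIT | VC [9, 16]
  [15] addr=0xa3 blk=40 s=0: L1-HIT | VC [9, 16]

VC = [9, 16]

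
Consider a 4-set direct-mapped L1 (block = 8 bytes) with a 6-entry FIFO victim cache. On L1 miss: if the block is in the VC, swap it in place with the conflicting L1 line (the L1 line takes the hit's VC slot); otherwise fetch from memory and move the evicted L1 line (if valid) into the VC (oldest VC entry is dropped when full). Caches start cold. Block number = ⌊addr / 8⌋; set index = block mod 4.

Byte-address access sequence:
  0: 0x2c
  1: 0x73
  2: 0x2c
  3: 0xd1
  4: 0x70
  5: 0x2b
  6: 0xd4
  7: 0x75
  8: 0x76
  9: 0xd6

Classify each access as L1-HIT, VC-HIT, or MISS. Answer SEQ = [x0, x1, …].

#0 0x2c→b5/s1 MISS; vc=[]
#1 0x73→b14/s2 MISS; vc=[]
#2 0x2c→b5/s1 L1-HIT; vc=[]
#3 0xd1→b26/s2 MISS; vc=[14]
#4 0x70→b14/s2 VC-HIT; vc=[26]
#5 0x2b→b5/s1 L1-HIT; vc=[26]
#6 0xd4→b26/s2 VC-HIT; vc=[14]
#7 0x75→b14/s2 VC-HIT; vc=[26]
#8 0x76→b14/s2 L1-HIT; vc=[26]
#9 0xd6→b26/s2 VC-HIT; vc=[14]

SEQ = [MISS, MISS, L1-HIT, MISS, VC-HIT, L1-HIT, VC-HIT, VC-HIT, L1-HIT, VC-HIT]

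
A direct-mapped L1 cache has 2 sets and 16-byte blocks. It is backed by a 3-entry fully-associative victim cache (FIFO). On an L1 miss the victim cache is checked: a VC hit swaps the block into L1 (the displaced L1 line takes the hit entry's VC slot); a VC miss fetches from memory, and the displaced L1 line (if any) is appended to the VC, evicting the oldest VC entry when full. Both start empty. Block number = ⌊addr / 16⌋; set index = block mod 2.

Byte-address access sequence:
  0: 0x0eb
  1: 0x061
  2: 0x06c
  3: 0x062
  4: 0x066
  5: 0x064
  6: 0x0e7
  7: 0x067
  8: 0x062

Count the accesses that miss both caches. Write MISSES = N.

  [0] addr=0xeb blk=14 s=0: MISS | VC []
  [1] addr=0x61 blk=6 s=0: MISS | VC [14]
  [2] addr=0x6c blk=6 s=0: L1-HIT | VC [14]
  [3] addr=0x62 blk=6 s=0: L1-HIT | VC [14]
  [4] addr=0x66 blk=6 s=0: L1-HIT | VC [14]
  [5] addr=0x64 blk=6 s=0: L1-HIT | VC [14]
  [6] addr=0xe7 blk=14 s=0: VC-HIT | VC [6]
  [7] addr=0x67 blk=6 s=0: VC-HIT | VC [14]
  [8] addr=0x62 blk=6 s=0: L1-HIT | VC [14]

MISSES = 2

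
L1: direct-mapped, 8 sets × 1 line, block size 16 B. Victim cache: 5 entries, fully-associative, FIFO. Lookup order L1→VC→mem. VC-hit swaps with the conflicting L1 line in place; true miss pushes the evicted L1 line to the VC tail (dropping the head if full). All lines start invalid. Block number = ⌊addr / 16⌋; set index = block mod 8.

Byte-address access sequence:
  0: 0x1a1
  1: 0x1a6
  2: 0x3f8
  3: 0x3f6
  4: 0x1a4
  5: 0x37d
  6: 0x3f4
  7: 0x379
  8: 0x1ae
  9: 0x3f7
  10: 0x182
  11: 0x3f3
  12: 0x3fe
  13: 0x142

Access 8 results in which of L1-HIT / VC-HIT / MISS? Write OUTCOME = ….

  [0] addr=0x1a1 blk=26 s=2: MISS | VC []
  [1] addr=0x1a6 blk=26 s=2: L1-HIT | VC []
  [2] addr=0x3f8 blk=63 s=7: MISS | VC []
  [3] addr=0x3f6 blk=63 s=7: L1-HIT | VC []
  [4] addr=0x1a4 blk=26 s=2: L1-HIT | VC []
  [5] addr=0x37d blk=55 s=7: MISS | VC [63]
  [6] addr=0x3f4 blk=63 s=7: VC-HIT | VC [55]
  [7] addr=0x379 blk=55 s=7: VC-HIT | VC [63]
  [8] addr=0x1ae blk=26 s=2: L1-HIT | VC [63]
  [9] addr=0x3f7 blk=63 s=7: VC-HIT | VC [55]
  [10] addr=0x182 blk=24 s=0: MISS | VC [55]
  [11] addr=0x3f3 blk=63 s=7: L1-HIT | VC [55]
  [12] addr=0x3fe blk=63 s=7: L1-HIT | VC [55]
  [13] addr=0x142 blk=20 s=4: MISS | VC [55]

OUTCOME = L1-HIT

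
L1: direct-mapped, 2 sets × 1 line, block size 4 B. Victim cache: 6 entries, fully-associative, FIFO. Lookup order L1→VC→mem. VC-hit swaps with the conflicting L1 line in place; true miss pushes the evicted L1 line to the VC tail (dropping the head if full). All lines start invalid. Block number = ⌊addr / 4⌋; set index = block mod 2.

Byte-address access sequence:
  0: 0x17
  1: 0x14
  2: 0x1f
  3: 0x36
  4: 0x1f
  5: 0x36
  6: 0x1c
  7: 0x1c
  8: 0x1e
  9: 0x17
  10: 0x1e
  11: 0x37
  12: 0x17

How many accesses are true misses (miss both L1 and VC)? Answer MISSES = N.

MISSES = 3

#0 0x17→b5/s1 MISS; vc=[]
#1 0x14→b5/s1 L1-HIT; vc=[]
#2 0x1f→b7/s1 MISS; vc=[5]
#3 0x36→b13/s1 MISS; vc=[5,7]
#4 0x1f→b7/s1 VC-HIT; vc=[5,13]
#5 0x36→b13/s1 VC-HIT; vc=[5,7]
#6 0x1c→b7/s1 VC-HIT; vc=[5,13]
#7 0x1c→b7/s1 L1-HIT; vc=[5,13]
#8 0x1e→b7/s1 L1-HIT; vc=[5,13]
#9 0x17→b5/s1 VC-HIT; vc=[7,13]
#10 0x1e→b7/s1 VC-HIT; vc=[5,13]
#11 0x37→b13/s1 VC-HIT; vc=[5,7]
#12 0x17→b5/s1 VC-HIT; vc=[13,7]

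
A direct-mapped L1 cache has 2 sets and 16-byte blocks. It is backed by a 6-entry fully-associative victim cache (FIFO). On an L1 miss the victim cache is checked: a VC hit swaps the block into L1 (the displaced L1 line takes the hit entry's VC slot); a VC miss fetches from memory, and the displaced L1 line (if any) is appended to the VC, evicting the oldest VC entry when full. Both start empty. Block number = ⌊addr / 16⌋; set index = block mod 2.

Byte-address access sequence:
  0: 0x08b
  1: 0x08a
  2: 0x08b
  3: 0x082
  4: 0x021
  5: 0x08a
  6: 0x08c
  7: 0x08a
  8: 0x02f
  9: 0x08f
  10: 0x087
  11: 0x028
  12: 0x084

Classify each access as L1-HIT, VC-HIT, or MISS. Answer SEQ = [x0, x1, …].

SEQ = [MISS, L1-HIT, L1-HIT, L1-HIT, MISS, VC-HIT, L1-HIT, L1-HIT, VC-HIT, VC-HIT, L1-HIT, VC-HIT, VC-HIT]

#0 0x8b→b8/s0 MISS; vc=[]
#1 0x8a→b8/s0 L1-HIT; vc=[]
#2 0x8b→b8/s0 L1-HIT; vc=[]
#3 0x82→b8/s0 L1-HIT; vc=[]
#4 0x21→b2/s0 MISS; vc=[8]
#5 0x8a→b8/s0 VC-HIT; vc=[2]
#6 0x8c→b8/s0 L1-HIT; vc=[2]
#7 0x8a→b8/s0 L1-HIT; vc=[2]
#8 0x2f→b2/s0 VC-HIT; vc=[8]
#9 0x8f→b8/s0 VC-HIT; vc=[2]
#10 0x87→b8/s0 L1-HIT; vc=[2]
#11 0x28→b2/s0 VC-HIT; vc=[8]
#12 0x84→b8/s0 VC-HIT; vc=[2]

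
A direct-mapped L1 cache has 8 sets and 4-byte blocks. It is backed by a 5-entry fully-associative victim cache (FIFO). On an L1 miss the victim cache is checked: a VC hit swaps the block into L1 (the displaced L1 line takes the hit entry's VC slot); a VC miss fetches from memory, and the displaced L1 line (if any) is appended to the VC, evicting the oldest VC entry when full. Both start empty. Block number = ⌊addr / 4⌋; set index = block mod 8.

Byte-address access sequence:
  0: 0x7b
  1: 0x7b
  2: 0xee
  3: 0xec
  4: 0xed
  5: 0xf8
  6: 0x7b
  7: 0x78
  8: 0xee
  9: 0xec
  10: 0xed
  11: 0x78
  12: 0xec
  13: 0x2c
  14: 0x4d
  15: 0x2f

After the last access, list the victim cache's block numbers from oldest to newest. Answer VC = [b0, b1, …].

VC = [62, 59, 19]

0: 0x7b (blk 30, set 6) → MISS  vc=[]
1: 0x7b (blk 30, set 6) → L1-HIT  vc=[]
2: 0xee (blk 59, set 3) → MISS  vc=[]
3: 0xec (blk 59, set 3) → L1-HIT  vc=[]
4: 0xed (blk 59, set 3) → L1-HIT  vc=[]
5: 0xf8 (blk 62, set 6) → MISS  vc=[30]
6: 0x7b (blk 30, set 6) → VC-HIT  vc=[62]
7: 0x78 (blk 30, set 6) → L1-HIT  vc=[62]
8: 0xee (blk 59, set 3) → L1-HIT  vc=[62]
9: 0xec (blk 59, set 3) → L1-HIT  vc=[62]
10: 0xed (blk 59, set 3) → L1-HIT  vc=[62]
11: 0x78 (blk 30, set 6) → L1-HIT  vc=[62]
12: 0xec (blk 59, set 3) → L1-HIT  vc=[62]
13: 0x2c (blk 11, set 3) → MISS  vc=[62, 59]
14: 0x4d (blk 19, set 3) → MISS  vc=[62, 59, 11]
15: 0x2f (blk 11, set 3) → VC-HIT  vc=[62, 59, 19]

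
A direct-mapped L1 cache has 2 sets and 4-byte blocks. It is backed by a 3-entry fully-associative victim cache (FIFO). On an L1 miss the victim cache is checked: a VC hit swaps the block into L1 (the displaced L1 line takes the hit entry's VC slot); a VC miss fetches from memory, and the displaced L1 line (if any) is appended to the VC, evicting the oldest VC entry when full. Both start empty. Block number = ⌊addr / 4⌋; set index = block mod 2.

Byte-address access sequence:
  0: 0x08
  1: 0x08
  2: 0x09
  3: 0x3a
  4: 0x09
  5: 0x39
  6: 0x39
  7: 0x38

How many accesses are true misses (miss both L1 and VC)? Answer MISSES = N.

MISSES = 2

#0 0x8→b2/s0 MISS; vc=[]
#1 0x8→b2/s0 L1-HIT; vc=[]
#2 0x9→b2/s0 L1-HIT; vc=[]
#3 0x3a→b14/s0 MISS; vc=[2]
#4 0x9→b2/s0 VC-HIT; vc=[14]
#5 0x39→b14/s0 VC-HIT; vc=[2]
#6 0x39→b14/s0 L1-HIT; vc=[2]
#7 0x38→b14/s0 L1-HIT; vc=[2]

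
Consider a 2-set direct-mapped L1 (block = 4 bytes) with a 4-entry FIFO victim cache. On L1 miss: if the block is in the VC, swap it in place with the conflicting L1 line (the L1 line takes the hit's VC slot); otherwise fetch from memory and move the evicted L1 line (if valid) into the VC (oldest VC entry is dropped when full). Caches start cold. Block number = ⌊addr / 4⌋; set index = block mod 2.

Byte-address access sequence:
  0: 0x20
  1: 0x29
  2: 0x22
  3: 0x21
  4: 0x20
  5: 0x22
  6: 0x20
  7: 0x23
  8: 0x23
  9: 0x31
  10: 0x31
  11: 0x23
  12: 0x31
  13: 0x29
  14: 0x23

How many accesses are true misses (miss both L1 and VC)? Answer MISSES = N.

#0 0x20→b8/s0 MISS; vc=[]
#1 0x29→b10/s0 MISS; vc=[8]
#2 0x22→b8/s0 VC-HIT; vc=[10]
#3 0x21→b8/s0 L1-HIT; vc=[10]
#4 0x20→b8/s0 L1-HIT; vc=[10]
#5 0x22→b8/s0 L1-HIT; vc=[10]
#6 0x20→b8/s0 L1-HIT; vc=[10]
#7 0x23→b8/s0 L1-HIT; vc=[10]
#8 0x23→b8/s0 L1-HIT; vc=[10]
#9 0x31→b12/s0 MISS; vc=[10,8]
#10 0x31→b12/s0 L1-HIT; vc=[10,8]
#11 0x23→b8/s0 VC-HIT; vc=[10,12]
#12 0x31→b12/s0 VC-HIT; vc=[10,8]
#13 0x29→b10/s0 VC-HIT; vc=[12,8]
#14 0x23→b8/s0 VC-HIT; vc=[12,10]

MISSES = 3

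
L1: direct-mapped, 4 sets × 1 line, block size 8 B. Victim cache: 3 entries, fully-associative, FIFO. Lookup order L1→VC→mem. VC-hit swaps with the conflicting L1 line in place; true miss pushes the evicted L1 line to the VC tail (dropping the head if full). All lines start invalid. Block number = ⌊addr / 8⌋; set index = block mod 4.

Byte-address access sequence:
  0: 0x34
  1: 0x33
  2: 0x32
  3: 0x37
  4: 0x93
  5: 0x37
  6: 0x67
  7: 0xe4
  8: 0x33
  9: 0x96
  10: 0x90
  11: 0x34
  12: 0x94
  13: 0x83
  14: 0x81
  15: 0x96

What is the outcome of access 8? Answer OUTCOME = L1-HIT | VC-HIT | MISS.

OUTCOME = L1-HIT

  [0] addr=0x34 blk=6 s=2: MISS | VC []
  [1] addr=0x33 blk=6 s=2: L1-HIT | VC []
  [2] addr=0x32 blk=6 s=2: L1-HIT | VC []
  [3] addr=0x37 blk=6 s=2: L1-HIT | VC []
  [4] addr=0x93 blk=18 s=2: MISS | VC [6]
  [5] addr=0x37 blk=6 s=2: VC-HIT | VC [18]
  [6] addr=0x67 blk=12 s=0: MISS | VC [18]
  [7] addr=0xe4 blk=28 s=0: MISS | VC [18, 12]
  [8] addr=0x33 blk=6 s=2: L1-HIT | VC [18, 12]
  [9] addr=0x96 blk=18 s=2: VC-HIT | VC [6, 12]
  [10] addr=0x90 blk=18 s=2: L1-HIT | VC [6, 12]
  [11] addr=0x34 blk=6 s=2: VC-HIT | VC [18, 12]
  [12] addr=0x94 blk=18 s=2: VC-HIT | VC [6, 12]
  [13] addr=0x83 blk=16 s=0: MISS | VC [6, 12, 28]
  [14] addr=0x81 blk=16 s=0: L1-HIT | VC [6, 12, 28]
  [15] addr=0x96 blk=18 s=2: L1-HIT | VC [6, 12, 28]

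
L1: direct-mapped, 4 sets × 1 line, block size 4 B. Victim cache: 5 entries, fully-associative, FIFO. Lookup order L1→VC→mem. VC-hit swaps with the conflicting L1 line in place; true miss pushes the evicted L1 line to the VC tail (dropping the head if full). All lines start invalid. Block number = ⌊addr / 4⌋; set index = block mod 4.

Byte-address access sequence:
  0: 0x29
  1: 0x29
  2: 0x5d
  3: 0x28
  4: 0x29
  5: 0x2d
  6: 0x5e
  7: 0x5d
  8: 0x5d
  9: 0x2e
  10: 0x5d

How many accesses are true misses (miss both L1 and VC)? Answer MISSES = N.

0: 0x29 (blk 10, set 2) → MISS  vc=[]
1: 0x29 (blk 10, set 2) → L1-HIT  vc=[]
2: 0x5d (blk 23, set 3) → MISS  vc=[]
3: 0x28 (blk 10, set 2) → L1-HIT  vc=[]
4: 0x29 (blk 10, set 2) → L1-HIT  vc=[]
5: 0x2d (blk 11, set 3) → MISS  vc=[23]
6: 0x5e (blk 23, set 3) → VC-HIT  vc=[11]
7: 0x5d (blk 23, set 3) → L1-HIT  vc=[11]
8: 0x5d (blk 23, set 3) → L1-HIT  vc=[11]
9: 0x2e (blk 11, set 3) → VC-HIT  vc=[23]
10: 0x5d (blk 23, set 3) → VC-HIT  vc=[11]

MISSES = 3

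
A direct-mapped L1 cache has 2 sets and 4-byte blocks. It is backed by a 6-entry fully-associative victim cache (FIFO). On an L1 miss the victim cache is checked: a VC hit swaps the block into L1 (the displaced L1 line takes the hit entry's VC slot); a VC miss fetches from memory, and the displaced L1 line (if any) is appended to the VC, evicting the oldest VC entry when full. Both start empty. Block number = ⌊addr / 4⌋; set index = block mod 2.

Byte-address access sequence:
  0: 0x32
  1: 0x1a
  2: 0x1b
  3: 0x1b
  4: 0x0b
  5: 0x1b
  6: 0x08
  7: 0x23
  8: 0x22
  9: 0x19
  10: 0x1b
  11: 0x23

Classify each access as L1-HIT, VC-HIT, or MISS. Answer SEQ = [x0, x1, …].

SEQ = [MISS, MISS, L1-HIT, L1-HIT, MISS, VC-HIT, VC-HIT, MISS, L1-HIT, VC-HIT, L1-HIT, VC-HIT]

0: 0x32 (blk 12, set 0) → MISS  vc=[]
1: 0x1a (blk 6, set 0) → MISS  vc=[12]
2: 0x1b (blk 6, set 0) → L1-HIT  vc=[12]
3: 0x1b (blk 6, set 0) → L1-HIT  vc=[12]
4: 0xb (blk 2, set 0) → MISS  vc=[12, 6]
5: 0x1b (blk 6, set 0) → VC-HIT  vc=[12, 2]
6: 0x8 (blk 2, set 0) → VC-HIT  vc=[12, 6]
7: 0x23 (blk 8, set 0) → MISS  vc=[12, 6, 2]
8: 0x22 (blk 8, set 0) → L1-HIT  vc=[12, 6, 2]
9: 0x19 (blk 6, set 0) → VC-HIT  vc=[12, 8, 2]
10: 0x1b (blk 6, set 0) → L1-HIT  vc=[12, 8, 2]
11: 0x23 (blk 8, set 0) → VC-HIT  vc=[12, 6, 2]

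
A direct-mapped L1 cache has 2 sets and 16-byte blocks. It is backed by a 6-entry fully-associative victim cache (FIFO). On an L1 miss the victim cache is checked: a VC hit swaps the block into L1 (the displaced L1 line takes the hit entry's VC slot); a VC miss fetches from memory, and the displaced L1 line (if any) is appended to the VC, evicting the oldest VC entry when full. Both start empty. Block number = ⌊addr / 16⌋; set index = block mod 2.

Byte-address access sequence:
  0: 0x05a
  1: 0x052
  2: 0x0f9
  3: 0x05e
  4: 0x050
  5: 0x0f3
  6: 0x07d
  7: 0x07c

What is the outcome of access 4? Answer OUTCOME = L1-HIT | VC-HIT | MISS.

  [0] addr=0x5a blk=5 s=1: MISS | VC []
  [1] addr=0x52 blk=5 s=1: L1-HIT | VC []
  [2] addr=0xf9 blk=15 s=1: MISS | VC [5]
  [3] addr=0x5e blk=5 s=1: VC-HIT | VC [15]
  [4] addr=0x50 blk=5 s=1: L1-HIT | VC [15]
  [5] addr=0xf3 blk=15 s=1: VC-HIT | VC [5]
  [6] addr=0x7d blk=7 s=1: MISS | VC [5, 15]
  [7] addr=0x7c blk=7 s=1: L1-HIT | VC [5, 15]

OUTCOME = L1-HIT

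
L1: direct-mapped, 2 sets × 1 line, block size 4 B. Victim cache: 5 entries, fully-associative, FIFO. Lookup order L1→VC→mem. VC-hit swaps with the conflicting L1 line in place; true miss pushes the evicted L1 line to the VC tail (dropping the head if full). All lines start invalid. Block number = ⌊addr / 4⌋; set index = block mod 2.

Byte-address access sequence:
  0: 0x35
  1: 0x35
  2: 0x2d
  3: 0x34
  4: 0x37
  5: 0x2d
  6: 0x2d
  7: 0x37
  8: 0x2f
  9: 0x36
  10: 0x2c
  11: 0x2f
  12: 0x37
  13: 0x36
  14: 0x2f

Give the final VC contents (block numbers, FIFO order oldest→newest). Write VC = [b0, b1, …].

#0 0x35→b13/s1 MISS; vc=[]
#1 0x35→b13/s1 L1-HIT; vc=[]
#2 0x2d→b11/s1 MISS; vc=[13]
#3 0x34→b13/s1 VC-HIT; vc=[11]
#4 0x37→b13/s1 L1-HIT; vc=[11]
#5 0x2d→b11/s1 VC-HIT; vc=[13]
#6 0x2d→b11/s1 L1-HIT; vc=[13]
#7 0x37→b13/s1 VC-HIT; vc=[11]
#8 0x2f→b11/s1 VC-HIT; vc=[13]
#9 0x36→b13/s1 VC-HIT; vc=[11]
#10 0x2c→b11/s1 VC-HIT; vc=[13]
#11 0x2f→b11/s1 L1-HIT; vc=[13]
#12 0x37→b13/s1 VC-HIT; vc=[11]
#13 0x36→b13/s1 L1-HIT; vc=[11]
#14 0x2f→b11/s1 VC-HIT; vc=[13]

VC = [13]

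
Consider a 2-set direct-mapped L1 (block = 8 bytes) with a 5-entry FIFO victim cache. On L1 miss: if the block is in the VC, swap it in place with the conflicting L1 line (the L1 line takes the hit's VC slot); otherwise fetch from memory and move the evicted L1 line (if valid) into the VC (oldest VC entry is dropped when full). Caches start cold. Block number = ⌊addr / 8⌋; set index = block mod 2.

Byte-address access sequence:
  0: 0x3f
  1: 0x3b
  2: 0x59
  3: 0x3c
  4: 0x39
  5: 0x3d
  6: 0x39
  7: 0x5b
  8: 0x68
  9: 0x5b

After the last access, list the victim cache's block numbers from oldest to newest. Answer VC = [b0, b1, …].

VC = [7, 13]

#0 0x3f→b7/s1 MISS; vc=[]
#1 0x3b→b7/s1 L1-HIT; vc=[]
#2 0x59→b11/s1 MISS; vc=[7]
#3 0x3c→b7/s1 VC-HIT; vc=[11]
#4 0x39→b7/s1 L1-HIT; vc=[11]
#5 0x3d→b7/s1 L1-HIT; vc=[11]
#6 0x39→b7/s1 L1-HIT; vc=[11]
#7 0x5b→b11/s1 VC-HIT; vc=[7]
#8 0x68→b13/s1 MISS; vc=[7,11]
#9 0x5b→b11/s1 VC-HIT; vc=[7,13]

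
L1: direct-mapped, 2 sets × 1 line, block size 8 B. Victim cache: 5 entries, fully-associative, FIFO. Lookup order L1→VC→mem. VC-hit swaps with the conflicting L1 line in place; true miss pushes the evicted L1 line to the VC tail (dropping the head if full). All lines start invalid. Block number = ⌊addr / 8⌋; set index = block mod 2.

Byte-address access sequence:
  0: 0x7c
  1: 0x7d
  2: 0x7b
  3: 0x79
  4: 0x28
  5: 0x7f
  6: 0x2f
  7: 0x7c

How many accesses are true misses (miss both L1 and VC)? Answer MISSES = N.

MISSES = 2

#0 0x7c→b15/s1 MISS; vc=[]
#1 0x7d→b15/s1 L1-HIT; vc=[]
#2 0x7b→b15/s1 L1-HIT; vc=[]
#3 0x79→b15/s1 L1-HIT; vc=[]
#4 0x28→b5/s1 MISS; vc=[15]
#5 0x7f→b15/s1 VC-HIT; vc=[5]
#6 0x2f→b5/s1 VC-HIT; vc=[15]
#7 0x7c→b15/s1 VC-HIT; vc=[5]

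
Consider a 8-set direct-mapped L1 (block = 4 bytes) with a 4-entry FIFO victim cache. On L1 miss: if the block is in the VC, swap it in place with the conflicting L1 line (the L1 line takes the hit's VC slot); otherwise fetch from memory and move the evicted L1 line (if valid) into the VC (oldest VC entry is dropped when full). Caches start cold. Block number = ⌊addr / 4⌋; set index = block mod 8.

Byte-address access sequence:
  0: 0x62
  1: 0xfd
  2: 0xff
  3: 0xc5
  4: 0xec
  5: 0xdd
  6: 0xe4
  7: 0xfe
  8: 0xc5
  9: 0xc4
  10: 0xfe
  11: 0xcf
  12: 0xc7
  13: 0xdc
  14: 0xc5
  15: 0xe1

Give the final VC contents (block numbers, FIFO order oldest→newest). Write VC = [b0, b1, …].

  [0] addr=0x62 blk=24 s=0: MISS | VC []
  [1] addr=0xfd blk=63 s=7: MISS | VC []
  [2] addr=0xff blk=63 s=7: L1-HIT | VC []
  [3] addr=0xc5 blk=49 s=1: MISS | VC []
  [4] addr=0xec blk=59 s=3: MISS | VC []
  [5] addr=0xdd blk=55 s=7: MISS | VC [63]
  [6] addr=0xe4 blk=57 s=1: MISS | VC [63, 49]
  [7] addr=0xfe blk=63 s=7: VC-HIT | VC [55, 49]
  [8] addr=0xc5 blk=49 s=1: VC-HIT | VC [55, 57]
  [9] addr=0xc4 blk=49 s=1: L1-HIT | VC [55, 57]
  [10] addr=0xfe blk=63 s=7: L1-HIT | VC [55, 57]
  [11] addr=0xcf blk=51 s=3: MISS | VC [55, 57, 59]
  [12] addr=0xc7 blk=49 s=1: L1-HIT | VC [55, 57, 59]
  [13] addr=0xdc blk=55 s=7: VC-HIT | VC [63, 57, 59]
  [14] addr=0xc5 blk=49 s=1: L1-HIT | VC [63, 57, 59]
  [15] addr=0xe1 blk=56 s=0: MISS | VC [63, 57, 59, 24]

VC = [63, 57, 59, 24]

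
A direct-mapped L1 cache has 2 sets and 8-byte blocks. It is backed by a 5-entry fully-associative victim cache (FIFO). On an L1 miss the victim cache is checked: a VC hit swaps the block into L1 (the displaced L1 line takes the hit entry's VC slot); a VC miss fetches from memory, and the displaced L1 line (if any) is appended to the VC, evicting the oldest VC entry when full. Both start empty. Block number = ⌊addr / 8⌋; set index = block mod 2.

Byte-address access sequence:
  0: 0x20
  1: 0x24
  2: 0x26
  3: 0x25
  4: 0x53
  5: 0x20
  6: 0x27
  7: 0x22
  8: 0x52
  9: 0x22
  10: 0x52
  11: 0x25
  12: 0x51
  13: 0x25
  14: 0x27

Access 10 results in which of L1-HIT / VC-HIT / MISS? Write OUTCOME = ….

  [0] addr=0x20 blk=4 s=0: MISS | VC []
  [1] addr=0x24 blk=4 s=0: L1-HIT | VC []
  [2] addr=0x26 blk=4 s=0: L1-HIT | VC []
  [3] addr=0x25 blk=4 s=0: L1-HIT | VC []
  [4] addr=0x53 blk=10 s=0: MISS | VC [4]
  [5] addr=0x20 blk=4 s=0: VC-HIT | VC [10]
  [6] addr=0x27 blk=4 s=0: L1-HIT | VC [10]
  [7] addr=0x22 blk=4 s=0: L1-HIT | VC [10]
  [8] addr=0x52 blk=10 s=0: VC-HIT | VC [4]
  [9] addr=0x22 blk=4 s=0: VC-HIT | VC [10]
  [10] addr=0x52 blk=10 s=0: VC-HIT | VC [4]
  [11] addr=0x25 blk=4 s=0: VC-HIT | VC [10]
  [12] addr=0x51 blk=10 s=0: VC-HIT | VC [4]
  [13] addr=0x25 blk=4 s=0: VC-HIT | VC [10]
  [14] addr=0x27 blk=4 s=0: L1-HIT | VC [10]

OUTCOME = VC-HIT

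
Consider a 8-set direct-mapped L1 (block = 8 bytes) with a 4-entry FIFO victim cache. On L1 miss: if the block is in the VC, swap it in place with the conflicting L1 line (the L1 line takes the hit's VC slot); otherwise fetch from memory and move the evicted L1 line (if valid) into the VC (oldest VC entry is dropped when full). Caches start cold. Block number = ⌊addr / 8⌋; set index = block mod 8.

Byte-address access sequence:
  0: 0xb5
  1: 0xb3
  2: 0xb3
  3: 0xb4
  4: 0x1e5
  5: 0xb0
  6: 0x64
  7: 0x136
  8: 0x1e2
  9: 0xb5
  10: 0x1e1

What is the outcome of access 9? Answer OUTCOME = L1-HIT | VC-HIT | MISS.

0: 0xb5 (blk 22, set 6) → MISS  vc=[]
1: 0xb3 (blk 22, set 6) → L1-HIT  vc=[]
2: 0xb3 (blk 22, set 6) → L1-HIT  vc=[]
3: 0xb4 (blk 22, set 6) → L1-HIT  vc=[]
4: 0x1e5 (blk 60, set 4) → MISS  vc=[]
5: 0xb0 (blk 22, set 6) → L1-HIT  vc=[]
6: 0x64 (blk 12, set 4) → MISS  vc=[60]
7: 0x136 (blk 38, set 6) → MISS  vc=[60, 22]
8: 0x1e2 (blk 60, set 4) → VC-HIT  vc=[12, 22]
9: 0xb5 (blk 22, set 6) → VC-HIT  vc=[12, 38]
10: 0x1e1 (blk 60, set 4) → L1-HIT  vc=[12, 38]

OUTCOME = VC-HIT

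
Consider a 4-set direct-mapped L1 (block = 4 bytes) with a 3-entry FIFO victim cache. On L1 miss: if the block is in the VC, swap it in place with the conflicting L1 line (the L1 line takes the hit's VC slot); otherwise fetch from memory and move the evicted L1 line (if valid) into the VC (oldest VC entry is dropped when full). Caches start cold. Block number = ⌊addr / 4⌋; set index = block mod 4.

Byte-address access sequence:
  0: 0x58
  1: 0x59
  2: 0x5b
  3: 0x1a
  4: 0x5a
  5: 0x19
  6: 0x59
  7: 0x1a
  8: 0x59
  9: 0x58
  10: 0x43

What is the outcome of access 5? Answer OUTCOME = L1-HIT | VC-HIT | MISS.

OUTCOME = VC-HIT

  [0] addr=0x58 blk=22 s=2: MISS | VC []
  [1] addr=0x59 blk=22 s=2: L1-HIT | VC []
  [2] addr=0x5b blk=22 s=2: L1-HIT | VC []
  [3] addr=0x1a blk=6 s=2: MISS | VC [22]
  [4] addr=0x5a blk=22 s=2: VC-HIT | VC [6]
  [5] addr=0x19 blk=6 s=2: VC-HIT | VC [22]
  [6] addr=0x59 blk=22 s=2: VC-HIT | VC [6]
  [7] addr=0x1a blk=6 s=2: VC-HIT | VC [22]
  [8] addr=0x59 blk=22 s=2: VC-HIT | VC [6]
  [9] addr=0x58 blk=22 s=2: L1-HIT | VC [6]
  [10] addr=0x43 blk=16 s=0: MISS | VC [6]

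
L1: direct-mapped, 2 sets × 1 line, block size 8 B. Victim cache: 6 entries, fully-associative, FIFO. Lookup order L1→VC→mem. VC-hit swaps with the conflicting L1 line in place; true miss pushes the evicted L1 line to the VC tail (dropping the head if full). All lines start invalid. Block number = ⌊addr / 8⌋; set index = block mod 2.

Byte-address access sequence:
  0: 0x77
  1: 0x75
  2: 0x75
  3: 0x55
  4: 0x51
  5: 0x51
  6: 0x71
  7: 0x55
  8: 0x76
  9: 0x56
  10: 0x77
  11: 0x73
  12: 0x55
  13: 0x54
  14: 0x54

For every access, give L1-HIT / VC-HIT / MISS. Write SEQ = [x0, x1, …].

  [0] addr=0x77 blk=14 s=0: MISS | VC []
  [1] addr=0x75 blk=14 s=0: L1-HIT | VC []
  [2] addr=0x75 blk=14 s=0: L1-HIT | VC []
  [3] addr=0x55 blk=10 s=0: MISS | VC [14]
  [4] addr=0x51 blk=10 s=0: L1-HIT | VC [14]
  [5] addr=0x51 blk=10 s=0: L1-HIT | VC [14]
  [6] addr=0x71 blk=14 s=0: VC-HIT | VC [10]
  [7] addr=0x55 blk=10 s=0: VC-HIT | VC [14]
  [8] addr=0x76 blk=14 s=0: VC-HIT | VC [10]
  [9] addr=0x56 blk=10 s=0: VC-HIT | VC [14]
  [10] addr=0x77 blk=14 s=0: VC-HIT | VC [10]
  [11] addr=0x73 blk=14 s=0: L1-HIT | VC [10]
  [12] addr=0x55 blk=10 s=0: VC-HIT | VC [14]
  [13] addr=0x54 blk=10 s=0: L1-HIT | VC [14]
  [14] addr=0x54 blk=10 s=0: L1-HIT | VC [14]

SEQ = [MISS, L1-HIT, L1-HIT, MISS, L1-HIT, L1-HIT, VC-HIT, VC-HIT, VC-HIT, VC-HIT, VC-HIT, L1-HIT, VC-HIT, L1-HIT, L1-HIT]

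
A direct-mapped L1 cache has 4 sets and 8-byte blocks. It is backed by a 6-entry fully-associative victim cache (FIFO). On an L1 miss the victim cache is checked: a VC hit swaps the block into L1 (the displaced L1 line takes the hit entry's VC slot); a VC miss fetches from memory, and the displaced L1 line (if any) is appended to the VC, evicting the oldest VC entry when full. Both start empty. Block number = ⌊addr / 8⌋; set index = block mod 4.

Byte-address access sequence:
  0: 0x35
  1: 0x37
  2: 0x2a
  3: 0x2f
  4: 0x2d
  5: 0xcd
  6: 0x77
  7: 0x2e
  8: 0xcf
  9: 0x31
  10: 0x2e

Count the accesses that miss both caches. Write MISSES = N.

#0 0x35→b6/s2 MISS; vc=[]
#1 0x37→b6/s2 L1-HIT; vc=[]
#2 0x2a→b5/s1 MISS; vc=[]
#3 0x2f→b5/s1 L1-HIT; vc=[]
#4 0x2d→b5/s1 L1-HIT; vc=[]
#5 0xcd→b25/s1 MISS; vc=[5]
#6 0x77→b14/s2 MISS; vc=[5,6]
#7 0x2e→b5/s1 VC-HIT; vc=[25,6]
#8 0xcf→b25/s1 VC-HIT; vc=[5,6]
#9 0x31→b6/s2 VC-HIT; vc=[5,14]
#10 0x2e→b5/s1 VC-HIT; vc=[25,14]

MISSES = 4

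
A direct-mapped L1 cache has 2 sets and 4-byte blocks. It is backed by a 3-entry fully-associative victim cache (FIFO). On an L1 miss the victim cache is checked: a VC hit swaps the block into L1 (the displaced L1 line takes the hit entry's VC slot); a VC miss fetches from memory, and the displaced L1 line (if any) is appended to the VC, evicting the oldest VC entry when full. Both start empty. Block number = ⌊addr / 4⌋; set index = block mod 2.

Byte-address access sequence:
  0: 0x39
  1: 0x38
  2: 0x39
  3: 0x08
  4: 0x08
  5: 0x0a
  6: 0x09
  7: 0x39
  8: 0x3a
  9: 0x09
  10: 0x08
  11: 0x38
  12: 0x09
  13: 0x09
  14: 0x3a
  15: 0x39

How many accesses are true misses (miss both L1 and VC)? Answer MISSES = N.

MISSES = 2

  [0] addr=0x39 blk=14 s=0: MISS | VC []
  [1] addr=0x38 blk=14 s=0: L1-HIT | VC []
  [2] addr=0x39 blk=14 s=0: L1-HIT | VC []
  [3] addr=0x8 blk=2 s=0: MISS | VC [14]
  [4] addr=0x8 blk=2 s=0: L1-HIT | VC [14]
  [5] addr=0xa blk=2 s=0: L1-HIT | VC [14]
  [6] addr=0x9 blk=2 s=0: L1-HIT | VC [14]
  [7] addr=0x39 blk=14 s=0: VC-HIT | VC [2]
  [8] addr=0x3a blk=14 s=0: L1-HIT | VC [2]
  [9] addr=0x9 blk=2 s=0: VC-HIT | VC [14]
  [10] addr=0x8 blk=2 s=0: L1-HIT | VC [14]
  [11] addr=0x38 blk=14 s=0: VC-HIT | VC [2]
  [12] addr=0x9 blk=2 s=0: VC-HIT | VC [14]
  [13] addr=0x9 blk=2 s=0: L1-HIT | VC [14]
  [14] addr=0x3a blk=14 s=0: VC-HIT | VC [2]
  [15] addr=0x39 blk=14 s=0: L1-HIT | VC [2]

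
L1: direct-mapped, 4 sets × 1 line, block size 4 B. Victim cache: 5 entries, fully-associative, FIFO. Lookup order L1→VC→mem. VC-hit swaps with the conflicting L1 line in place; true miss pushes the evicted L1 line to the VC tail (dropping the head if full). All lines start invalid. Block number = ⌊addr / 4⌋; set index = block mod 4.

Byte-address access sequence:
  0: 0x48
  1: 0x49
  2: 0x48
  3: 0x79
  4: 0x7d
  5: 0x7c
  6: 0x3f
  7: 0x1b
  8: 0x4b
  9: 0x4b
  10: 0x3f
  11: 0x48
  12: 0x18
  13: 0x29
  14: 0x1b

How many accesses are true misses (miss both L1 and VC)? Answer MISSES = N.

MISSES = 6

  [0] addr=0x48 blk=18 s=2: MISS | VC []
  [1] addr=0x49 blk=18 s=2: L1-HIT | VC []
  [2] addr=0x48 blk=18 s=2: L1-HIT | VC []
  [3] addr=0x79 blk=30 s=2: MISS | VC [18]
  [4] addr=0x7d blk=31 s=3: MISS | VC [18]
  [5] addr=0x7c blk=31 s=3: L1-HIT | VC [18]
  [6] addr=0x3f blk=15 s=3: MISS | VC [18, 31]
  [7] addr=0x1b blk=6 s=2: MISS | VC [18, 31, 30]
  [8] addr=0x4b blk=18 s=2: VC-HIT | VC [6, 31, 30]
  [9] addr=0x4b blk=18 s=2: L1-HIT | VC [6, 31, 30]
  [10] addr=0x3f blk=15 s=3: L1-HIT | VC [6, 31, 30]
  [11] addr=0x48 blk=18 s=2: L1-HIT | VC [6, 31, 30]
  [12] addr=0x18 blk=6 s=2: VC-HIT | VC [18, 31, 30]
  [13] addr=0x29 blk=10 s=2: MISS | VC [18, 31, 30, 6]
  [14] addr=0x1b blk=6 s=2: VC-HIT | VC [18, 31, 30, 10]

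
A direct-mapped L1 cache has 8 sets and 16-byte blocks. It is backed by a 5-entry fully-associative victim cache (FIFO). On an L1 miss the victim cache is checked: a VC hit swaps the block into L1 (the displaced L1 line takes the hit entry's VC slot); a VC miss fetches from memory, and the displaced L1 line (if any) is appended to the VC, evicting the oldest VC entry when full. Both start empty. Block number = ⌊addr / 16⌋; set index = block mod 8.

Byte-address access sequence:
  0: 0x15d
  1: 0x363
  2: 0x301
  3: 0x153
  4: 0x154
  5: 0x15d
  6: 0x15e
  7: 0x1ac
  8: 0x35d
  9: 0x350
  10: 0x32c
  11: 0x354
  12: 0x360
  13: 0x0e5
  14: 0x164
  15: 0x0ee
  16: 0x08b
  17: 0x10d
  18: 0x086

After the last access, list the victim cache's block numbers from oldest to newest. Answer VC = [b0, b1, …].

#0 0x15d→b21/s5 MISS; vc=[]
#1 0x363→b54/s6 MISS; vc=[]
#2 0x301→b48/s0 MISS; vc=[]
#3 0x153→b21/s5 L1-HIT; vc=[]
#4 0x154→b21/s5 L1-HIT; vc=[]
#5 0x15d→b21/s5 L1-HIT; vc=[]
#6 0x15e→b21/s5 L1-HIT; vc=[]
#7 0x1ac→b26/s2 MISS; vc=[]
#8 0x35d→b53/s5 MISS; vc=[21]
#9 0x350→b53/s5 L1-HIT; vc=[21]
#10 0x32c→b50/s2 MISS; vc=[21,26]
#11 0x354→b53/s5 L1-HIT; vc=[21,26]
#12 0x360→b54/s6 L1-HIT; vc=[21,26]
#13 0xe5→b14/s6 MISS; vc=[21,26,54]
#14 0x164→b22/s6 MISS; vc=[21,26,54,14]
#15 0xee→b14/s6 VC-HIT; vc=[21,26,54,22]
#16 0x8b→b8/s0 MISS; vc=[21,26,54,22,48]
#17 0x10d→b16/s0 MISS; vc=[26,54,22,48,8]
#18 0x86→b8/s0 VC-HIT; vc=[26,54,22,48,16]

VC = [26, 54, 22, 48, 16]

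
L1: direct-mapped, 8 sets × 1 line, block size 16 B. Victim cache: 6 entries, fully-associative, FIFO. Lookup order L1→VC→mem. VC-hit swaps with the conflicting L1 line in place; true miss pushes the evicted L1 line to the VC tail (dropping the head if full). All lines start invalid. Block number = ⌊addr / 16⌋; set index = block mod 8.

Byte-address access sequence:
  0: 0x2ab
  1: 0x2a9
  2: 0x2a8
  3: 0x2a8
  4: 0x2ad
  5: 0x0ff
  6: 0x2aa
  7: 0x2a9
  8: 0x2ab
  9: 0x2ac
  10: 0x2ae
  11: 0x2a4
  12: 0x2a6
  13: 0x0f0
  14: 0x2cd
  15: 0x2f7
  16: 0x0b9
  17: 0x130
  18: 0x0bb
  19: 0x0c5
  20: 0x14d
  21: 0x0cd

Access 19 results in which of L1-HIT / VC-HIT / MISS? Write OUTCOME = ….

  [0] addr=0x2ab blk=42 s=2: MISS | VC []
  [1] addr=0x2a9 blk=42 s=2: L1-HIT | VC []
  [2] addr=0x2a8 blk=42 s=2: L1-HIT | VC []
  [3] addr=0x2a8 blk=42 s=2: L1-HIT | VC []
  [4] addr=0x2ad blk=42 s=2: L1-HIT | VC []
  [5] addr=0xff blk=15 s=7: MISS | VC []
  [6] addr=0x2aa blk=42 s=2: L1-HIT | VC []
  [7] addr=0x2a9 blk=42 s=2: L1-HIT | VC []
  [8] addr=0x2ab blk=42 s=2: L1-HIT | VC []
  [9] addr=0x2ac blk=42 s=2: L1-HIT | VC []
  [10] addr=0x2ae blk=42 s=2: L1-HIT | VC []
  [11] addr=0x2a4 blk=42 s=2: L1-HIT | VC []
  [12] addr=0x2a6 blk=42 s=2: L1-HIT | VC []
  [13] addr=0xf0 blk=15 s=7: L1-HIT | VC []
  [14] addr=0x2cd blk=44 s=4: MISS | VC []
  [15] addr=0x2f7 blk=47 s=7: MISS | VC [15]
  [16] addr=0xb9 blk=11 s=3: MISS | VC [15]
  [17] addr=0x130 blk=19 s=3: MISS | VC [15, 11]
  [18] addr=0xbb blk=11 s=3: VC-HIT | VC [15, 19]
  [19] addr=0xc5 blk=12 s=4: MISS | VC [15, 19, 44]
  [20] addr=0x14d blk=20 s=4: MISS | VC [15, 19, 44, 12]
  [21] addr=0xcd blk=12 s=4: VC-HIT | VC [15, 19, 44, 20]

OUTCOME = MISS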